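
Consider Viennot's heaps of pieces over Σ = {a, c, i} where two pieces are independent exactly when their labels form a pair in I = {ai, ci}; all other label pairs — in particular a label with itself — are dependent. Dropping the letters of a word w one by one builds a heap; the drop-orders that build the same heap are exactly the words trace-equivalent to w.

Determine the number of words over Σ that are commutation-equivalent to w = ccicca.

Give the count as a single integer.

#0=c has no predecessor
#1=c depends on [0:c]
#2=i has no predecessor
#3=c depends on [1:c]
#4=c depends on [3:c]
#5=a depends on [4:c]
sources: [0:c, 2:i]
N(rest) = Σ N(rest − s) over sources s of rest; N(one piece) = 1:
  size 1 → [2]=1  [5]=1
  size 2 → [2,5]=2  [4,5]=1
  size 3 → [2,4,5]=3  [3,4,5]=1
  size 4 → [1,3,4,5]=1  [2,3,4,5]=4
  first=0(c) contributes 5
  first=2(i) contributes 1
|[w]| = 6

6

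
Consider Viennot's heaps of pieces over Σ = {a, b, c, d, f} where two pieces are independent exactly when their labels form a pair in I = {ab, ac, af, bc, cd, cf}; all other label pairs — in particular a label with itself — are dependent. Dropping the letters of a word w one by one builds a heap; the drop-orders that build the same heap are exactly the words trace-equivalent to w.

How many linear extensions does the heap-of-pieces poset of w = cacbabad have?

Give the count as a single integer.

280

#0=c has no predecessor
#1=a has no predecessor
#2=c depends on [0:c]
#3=b has no predecessor
#4=a depends on [1:a]
#5=b depends on [3:b]
#6=a depends on [4:a]
#7=d depends on [5:b, 6:a]
sources: [0:c, 1:a, 3:b]
N(rest) = Σ N(rest − s) over sources s of rest; N(one piece) = 1:
  size 1 → [2]=1  [7]=1
  size 2 → [0,2]=1  [2,7]=2  [5,7]=1  [6,7]=1
  size 3 → [0,2,7]=3  [2,5,7]=3  [2,6,7]=3  [3,5,7]=1  [4,6,7]=1  [5,6,7]=2
  size 4 → [0,2,5,7]=6  [0,2,6,7]=6  [1,4,6,7]=1  [2,3,5,7]=4  [2,4,6,7]=4  [2,5,6,7]=8  [3,5,6,7]=3  [4,5,6,7]=3
  size 5 → [0,2,3,5,7]=10  [0,2,4,6,7]=10  [0,2,5,6,7]=20  [1,2,4,6,7]=5  [1,4,5,6,7]=4  [2,3,5,6,7]=15  [2,4,5,6,7]=15  [3,4,5,6,7]=6
  size 6 → [0,1,2,4,6,7]=15  [0,2,3,5,6,7]=45  [0,2,4,5,6,7]=45  [1,2,4,5,6,7]=24  [1,3,4,5,6,7]=10  [2,3,4,5,6,7]=36
  first=0(c) contributes 70
  first=1(a) contributes 126
  first=3(b) contributes 84
|[w]| = 280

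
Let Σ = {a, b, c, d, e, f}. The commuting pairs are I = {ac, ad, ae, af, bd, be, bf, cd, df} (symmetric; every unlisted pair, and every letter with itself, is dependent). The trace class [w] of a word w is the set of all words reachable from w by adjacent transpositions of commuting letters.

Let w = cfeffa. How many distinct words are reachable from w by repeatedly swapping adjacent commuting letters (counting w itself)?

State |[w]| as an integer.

6

piece 0:c — minimal
piece 1:f rests on {0:c}
piece 2:e rests on {1:f}
piece 3:f rests on {2:e}
piece 4:f rests on {3:f}
piece 5:a — minimal
minimal pieces: {0:c, 5:a}
ways to finish when only these pieces remain (= sum over removing one remaining piece with nothing left below it):
  1 left: {4}→1  {5}→1
  2 left: {3,4}→1  {4,5}→2
  3 left: {2,3,4}→1  {3,4,5}→3
  4 left: {1,2,3,4}→1  {2,3,4,5}→4
  placing 0:c first → 5 extensions
  placing 5:a first → 1 extensions
total linear extensions = 6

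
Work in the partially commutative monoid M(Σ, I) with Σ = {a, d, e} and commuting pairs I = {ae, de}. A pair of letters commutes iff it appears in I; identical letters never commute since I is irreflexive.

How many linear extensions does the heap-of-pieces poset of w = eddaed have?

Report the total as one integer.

15

drop 0:e onto floor
drop 1:d onto floor
drop 2:d onto {1:d}
drop 3:a onto {2:d}
drop 4:e onto {0:e}
drop 5:d onto {3:a}
ground layer = {0:e, 1:d}
drop-orders for the pieces not yet dropped (sum over which currently-grounded one goes next):
  1 to go: {4} 1  {5} 1
  2 to go: {0,4} 1  {3,5} 1  {4,5} 2
  3 to go: {0,4,5} 3  {2,3,5} 1  {3,4,5} 3
  4 to go: {0,3,4,5} 6  {1,2,3,5} 1  {2,3,4,5} 4
  if 0:e drops first: 5 orders
  if 1:d drops first: 10 orders
heap linearizations: 15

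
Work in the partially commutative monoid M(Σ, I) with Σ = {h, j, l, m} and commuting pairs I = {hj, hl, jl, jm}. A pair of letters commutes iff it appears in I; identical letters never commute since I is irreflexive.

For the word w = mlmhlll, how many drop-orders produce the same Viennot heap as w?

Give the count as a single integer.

0(m) covers ∅
1(l) covers 0:m
2(m) covers 1:l
3(h) covers 2:m
4(l) covers 2:m
5(l) covers 4:l
6(l) covers 5:l
floor of heap: 0:m
completions by unplaced set U, small U first (add the entries for U minus each lowest piece of U):
  |U|=1: {3}:1  {6}:1
  |U|=2: {3,6}:2  {5,6}:1
  |U|=3: {3,5,6}:3  {4,5,6}:1
  |U|=4: {3,4,5,6}:4
  |U|=5: {2,3,4,5,6}:4
  start at 0(m): 4

4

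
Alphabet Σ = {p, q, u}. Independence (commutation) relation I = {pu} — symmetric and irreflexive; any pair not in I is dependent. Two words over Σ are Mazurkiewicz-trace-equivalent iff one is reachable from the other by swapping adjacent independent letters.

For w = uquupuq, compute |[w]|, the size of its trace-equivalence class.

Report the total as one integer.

4

drop 0:u onto floor
drop 1:q onto {0:u}
drop 2:u onto {1:q}
drop 3:u onto {2:u}
drop 4:p onto {1:q}
drop 5:u onto {3:u}
drop 6:q onto {4:p, 5:u}
ground layer = {0:u}
drop-orders for the pieces not yet dropped (sum over which currently-grounded one goes next):
  1 to go: {6} 1
  2 to go: {4,6} 1  {5,6} 1
  3 to go: {3,5,6} 1  {4,5,6} 2
  4 to go: {2,3,5,6} 1  {3,4,5,6} 3
  5 to go: {2,3,4,5,6} 4
  if 0:u drops first: 4 orders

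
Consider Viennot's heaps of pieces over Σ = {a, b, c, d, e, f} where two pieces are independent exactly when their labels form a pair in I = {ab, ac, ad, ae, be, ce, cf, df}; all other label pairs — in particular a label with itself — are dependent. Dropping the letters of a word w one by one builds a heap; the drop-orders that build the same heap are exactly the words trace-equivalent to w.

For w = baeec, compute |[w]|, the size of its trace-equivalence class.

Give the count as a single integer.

30

drop 0:b onto floor
drop 1:a onto floor
drop 2:e onto floor
drop 3:e onto {2:e}
drop 4:c onto {0:b}
ground layer = {0:b, 1:a, 2:e}
drop-orders for the pieces not yet dropped (sum over which currently-grounded one goes next):
  1 to go: {1} 1  {3} 1  {4} 1
  2 to go: {0,4} 1  {1,3} 2  {1,4} 2  {2,3} 1  {3,4} 2
  3 to go: {0,1,4} 3  {0,3,4} 3  {1,2,3} 3  {1,3,4} 6  {2,3,4} 3
  if 0:b drops first: 12 orders
  if 1:a drops first: 6 orders
  if 2:e drops first: 12 orders
heap linearizations: 30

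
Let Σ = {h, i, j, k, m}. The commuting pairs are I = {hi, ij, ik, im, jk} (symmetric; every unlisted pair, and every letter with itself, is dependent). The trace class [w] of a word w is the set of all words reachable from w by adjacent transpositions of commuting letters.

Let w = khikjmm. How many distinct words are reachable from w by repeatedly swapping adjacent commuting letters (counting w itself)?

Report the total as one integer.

drop 0:k onto floor
drop 1:h onto {0:k}
drop 2:i onto floor
drop 3:k onto {1:h}
drop 4:j onto {1:h}
drop 5:m onto {3:k, 4:j}
drop 6:m onto {5:m}
ground layer = {0:k, 2:i}
drop-orders for the pieces not yet dropped (sum over which currently-grounded one goes next):
  1 to go: {2} 1  {6} 1
  2 to go: {2,6} 2  {5,6} 1
  3 to go: {2,5,6} 3  {3,5,6} 1  {4,5,6} 1
  4 to go: {2,3,5,6} 4  {2,4,5,6} 4  {3,4,5,6} 2
  5 to go: {1,3,4,5,6} 2  {2,3,4,5,6} 10
  if 0:k drops first: 12 orders
  if 2:i drops first: 2 orders
heap linearizations: 14

14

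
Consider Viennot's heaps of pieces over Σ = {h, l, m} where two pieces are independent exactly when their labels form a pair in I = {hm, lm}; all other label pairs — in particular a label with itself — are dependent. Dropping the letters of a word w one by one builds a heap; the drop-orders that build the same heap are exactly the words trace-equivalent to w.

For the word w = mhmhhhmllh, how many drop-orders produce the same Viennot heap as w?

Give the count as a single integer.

120

0(m) covers ∅
1(h) covers ∅
2(m) covers 0:m
3(h) covers 1:h
4(h) covers 3:h
5(h) covers 4:h
6(m) covers 2:m
7(l) covers 5:h
8(l) covers 7:l
9(h) covers 8:l
floor of heap: 0:m, 1:h
completions by unplaced set U, small U first (add the entries for U minus each lowest piece of U):
  |U|=1: {6}:1  {9}:1
  |U|=2: {2,6}:1  {6,9}:2  {8,9}:1
  |U|=3: {0,2,6}:1  {2,6,9}:3  {6,8,9}:3  {7,8,9}:1
  |U|=4: {0,2,6,9}:4  {2,6,8,9}:6  {5,7,8,9}:1  {6,7,8,9}:4
  |U|=5: {0,2,6,8,9}:10  {2,6,7,8,9}:10  {4,5,7,8,9}:1  {5,6,7,8,9}:5
  |U|=6: {0,2,6,7,8,9}:20  {2,5,6,7,8,9}:15  {3,4,5,7,8,9}:1  {4,5,6,7,8,9}:6
  |U|=7: {0,2,5,6,7,8,9}:35  {1,3,4,5,7,8,9}:1  {2,4,5,6,7,8,9}:21  {3,4,5,6,7,8,9}:7
  |U|=8: {0,2,4,5,6,7,8,9}:56  {1,3,4,5,6,7,8,9}:8  {2,3,4,5,6,7,8,9}:28
  start at 0(m): 36
  start at 1(h): 84
sum over floor = 120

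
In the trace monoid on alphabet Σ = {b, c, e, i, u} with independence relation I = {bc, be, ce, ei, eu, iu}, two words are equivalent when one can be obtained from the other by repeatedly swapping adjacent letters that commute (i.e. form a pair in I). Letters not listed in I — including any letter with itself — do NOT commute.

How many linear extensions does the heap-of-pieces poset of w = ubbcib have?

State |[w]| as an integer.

0(u) covers ∅
1(b) covers 0:u
2(b) covers 1:b
3(c) covers 0:u
4(i) covers 2:b, 3:c
5(b) covers 4:i
floor of heap: 0:u
completions by unplaced set U, small U first (add the entries for U minus each lowest piece of U):
  |U|=1: {5}:1
  |U|=2: {4,5}:1
  |U|=3: {2,4,5}:1  {3,4,5}:1
  |U|=4: {1,2,4,5}:1  {2,3,4,5}:2
  start at 0(u): 3

3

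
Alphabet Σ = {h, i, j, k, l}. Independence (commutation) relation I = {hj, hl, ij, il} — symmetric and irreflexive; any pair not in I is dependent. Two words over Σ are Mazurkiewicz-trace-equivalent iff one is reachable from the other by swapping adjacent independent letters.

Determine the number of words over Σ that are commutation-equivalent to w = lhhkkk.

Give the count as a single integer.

3

0(l) covers ∅
1(h) covers ∅
2(h) covers 1:h
3(k) covers 0:l, 2:h
4(k) covers 3:k
5(k) covers 4:k
floor of heap: 0:l, 1:h
completions by unplaced set U, small U first (add the entries for U minus each lowest piece of U):
  |U|=1: {5}:1
  |U|=2: {4,5}:1
  |U|=3: {3,4,5}:1
  |U|=4: {0,3,4,5}:1  {2,3,4,5}:1
  start at 0(l): 1
  start at 1(h): 2
sum over floor = 3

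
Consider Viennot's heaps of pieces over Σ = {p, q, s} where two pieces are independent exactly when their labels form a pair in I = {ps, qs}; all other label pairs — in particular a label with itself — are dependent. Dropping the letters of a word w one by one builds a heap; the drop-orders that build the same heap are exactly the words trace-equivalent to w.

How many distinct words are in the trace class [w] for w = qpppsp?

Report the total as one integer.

piece 0:q — minimal
piece 1:p rests on {0:q}
piece 2:p rests on {1:p}
piece 3:p rests on {2:p}
piece 4:s — minimal
piece 5:p rests on {3:p}
minimal pieces: {0:q, 4:s}
ways to finish when only these pieces remain (= sum over removing one remaining piece with nothing left below it):
  1 left: {4}→1  {5}→1
  2 left: {3,5}→1  {4,5}→2
  3 left: {2,3,5}→1  {3,4,5}→3
  4 left: {1,2,3,5}→1  {2,3,4,5}→4
  placing 0:q first → 5 extensions
  placing 4:s first → 1 extensions
total linear extensions = 6

6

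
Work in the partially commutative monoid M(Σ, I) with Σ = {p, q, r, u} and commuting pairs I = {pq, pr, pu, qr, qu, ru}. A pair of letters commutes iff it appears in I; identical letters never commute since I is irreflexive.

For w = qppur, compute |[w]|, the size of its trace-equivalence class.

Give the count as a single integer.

#0=q has no predecessor
#1=p has no predecessor
#2=p depends on [1:p]
#3=u has no predecessor
#4=r has no predecessor
sources: [0:q, 1:p, 3:u, 4:r]
N(rest) = Σ N(rest − s) over sources s of rest; N(one piece) = 1:
  size 1 → [0]=1  [2]=1  [3]=1  [4]=1
  size 2 → [0,2]=2  [0,3]=2  [0,4]=2  [1,2]=1  [2,3]=2  [2,4]=2  [3,4]=2
  size 3 → [0,1,2]=3  [0,2,3]=6  [0,2,4]=6  [0,3,4]=6  [1,2,3]=3  [1,2,4]=3  [2,3,4]=6
  first=0(q) contributes 12
  first=1(p) contributes 24
  first=3(u) contributes 12
  first=4(r) contributes 12
|[w]| = 60

60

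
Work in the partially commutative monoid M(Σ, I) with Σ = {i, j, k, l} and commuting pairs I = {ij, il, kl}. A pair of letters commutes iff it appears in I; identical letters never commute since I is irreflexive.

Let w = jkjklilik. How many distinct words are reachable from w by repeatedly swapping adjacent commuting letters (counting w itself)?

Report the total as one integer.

#0=j has no predecessor
#1=k depends on [0:j]
#2=j depends on [1:k]
#3=k depends on [2:j]
#4=l depends on [2:j]
#5=i depends on [3:k]
#6=l depends on [4:l]
#7=i depends on [5:i]
#8=k depends on [7:i]
sources: [0:j]
N(rest) = Σ N(rest − s) over sources s of rest; N(one piece) = 1:
  size 1 → [6]=1  [8]=1
  size 2 → [4,6]=1  [6,8]=2  [7,8]=1
  size 3 → [4,6,8]=3  [5,7,8]=1  [6,7,8]=3
  size 4 → [3,5,7,8]=1  [4,6,7,8]=6  [5,6,7,8]=4
  size 5 → [3,5,6,7,8]=5  [4,5,6,7,8]=10
  size 6 → [3,4,5,6,7,8]=15
  size 7 → [2,3,4,5,6,7,8]=15
  first=0(j) contributes 15

15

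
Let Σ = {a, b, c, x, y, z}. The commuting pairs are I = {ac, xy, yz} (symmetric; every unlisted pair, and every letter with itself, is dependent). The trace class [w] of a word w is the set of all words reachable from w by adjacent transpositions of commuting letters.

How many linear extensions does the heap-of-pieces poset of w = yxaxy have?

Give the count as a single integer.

0(y) covers ∅
1(x) covers ∅
2(a) covers 0:y, 1:x
3(x) covers 2:a
4(y) covers 2:a
floor of heap: 0:y, 1:x
completions by unplaced set U, small U first (add the entries for U minus each lowest piece of U):
  |U|=1: {3}:1  {4}:1
  |U|=2: {3,4}:2
  |U|=3: {2,3,4}:2
  start at 0(y): 2
  start at 1(x): 2
sum over floor = 4

4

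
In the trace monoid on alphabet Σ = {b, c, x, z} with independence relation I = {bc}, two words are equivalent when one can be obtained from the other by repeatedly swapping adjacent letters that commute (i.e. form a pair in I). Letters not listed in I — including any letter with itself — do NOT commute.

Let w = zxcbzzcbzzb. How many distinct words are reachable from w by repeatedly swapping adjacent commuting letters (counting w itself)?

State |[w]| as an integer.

0(z) covers ∅
1(x) covers 0:z
2(c) covers 1:x
3(b) covers 1:x
4(z) covers 2:c, 3:b
5(z) covers 4:z
6(c) covers 5:z
7(b) covers 5:z
8(z) covers 6:c, 7:b
9(z) covers 8:z
10(b) covers 9:z
floor of heap: 0:z
completions by unplaced set U, small U first (add the entries for U minus each lowest piece of U):
  |U|=1: {10}:1
  |U|=2: {9,10}:1
  |U|=3: {8,9,10}:1
  |U|=4: {6,8,9,10}:1  {7,8,9,10}:1
  |U|=5: {6,7,8,9,10}:2
  |U|=6: {5,6,7,8,9,10}:2
  |U|=7: {4,5,6,7,8,9,10}:2
  |U|=8: {2,4,5,6,7,8,9,10}:2  {3,4,5,6,7,8,9,10}:2
  |U|=9: {2,3,4,5,6,7,8,9,10}:4
  start at 0(z): 4

4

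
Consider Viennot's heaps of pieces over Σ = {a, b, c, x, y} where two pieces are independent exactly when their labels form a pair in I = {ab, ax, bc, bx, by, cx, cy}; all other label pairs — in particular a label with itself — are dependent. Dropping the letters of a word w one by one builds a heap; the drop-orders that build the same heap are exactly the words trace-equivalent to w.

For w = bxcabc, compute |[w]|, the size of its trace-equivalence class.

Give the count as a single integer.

0(b) covers ∅
1(x) covers ∅
2(c) covers ∅
3(a) covers 2:c
4(b) covers 0:b
5(c) covers 3:a
floor of heap: 0:b, 1:x, 2:c
completions by unplaced set U, small U first (add the entries for U minus each lowest piece of U):
  |U|=1: {1}:1  {4}:1  {5}:1
  |U|=2: {0,4}:1  {1,4}:2  {1,5}:2  {3,5}:1  {4,5}:2
  |U|=3: {0,1,4}:3  {0,4,5}:3  {1,3,5}:3  {1,4,5}:6  {2,3,5}:1  {3,4,5}:3
  |U|=4: {0,1,4,5}:12  {0,3,4,5}:6  {1,2,3,5}:4  {1,3,4,5}:12  {2,3,4,5}:4
  start at 0(b): 20
  start at 1(x): 10
  start at 2(c): 30
sum over floor = 60

60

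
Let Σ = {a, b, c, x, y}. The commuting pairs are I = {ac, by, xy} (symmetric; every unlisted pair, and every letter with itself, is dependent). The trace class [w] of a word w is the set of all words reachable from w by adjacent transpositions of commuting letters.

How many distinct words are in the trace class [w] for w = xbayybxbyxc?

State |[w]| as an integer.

drop 0:x onto floor
drop 1:b onto {0:x}
drop 2:a onto {1:b}
drop 3:y onto {2:a}
drop 4:y onto {3:y}
drop 5:b onto {2:a}
drop 6:x onto {5:b}
drop 7:b onto {6:x}
drop 8:y onto {4:y}
drop 9:x onto {7:b}
drop 10:c onto {8:y, 9:x}
ground layer = {0:x}
drop-orders for the pieces not yet dropped (sum over which currently-grounded one goes next):
  1 to go: {10} 1
  2 to go: {8,10} 1  {9,10} 1
  3 to go: {4,8,10} 1  {7,9,10} 1  {8,9,10} 2
  4 to go: {3,4,8,10} 1  {4,8,9,10} 3  {6,7,9,10} 1  {7,8,9,10} 3
  5 to go: {3,4,8,9,10} 4  {4,7,8,9,10} 6  {5,6,7,9,10} 1  {6,7,8,9,10} 4
  6 to go: {3,4,7,8,9,10} 10  {4,6,7,8,9,10} 10  {5,6,7,8,9,10} 5
  7 to go: {3,4,6,7,8,9,10} 20  {4,5,6,7,8,9,10} 15
  8 to go: {3,4,5,6,7,8,9,10} 35
  9 to go: {2,3,4,5,6,7,8,9,10} 35
  if 0:x drops first: 35 orders

35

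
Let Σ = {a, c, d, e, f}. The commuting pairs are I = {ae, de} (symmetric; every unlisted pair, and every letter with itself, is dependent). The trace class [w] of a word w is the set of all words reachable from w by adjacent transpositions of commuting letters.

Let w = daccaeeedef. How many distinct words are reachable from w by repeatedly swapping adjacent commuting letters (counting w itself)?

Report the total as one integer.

0(d) covers ∅
1(a) covers 0:d
2(c) covers 1:a
3(c) covers 2:c
4(a) covers 3:c
5(e) covers 3:c
6(e) covers 5:e
7(e) covers 6:e
8(d) covers 4:a
9(e) covers 7:e
10(f) covers 8:d, 9:e
floor of heap: 0:d
completions by unplaced set U, small U first (add the entries for U minus each lowest piece of U):
  |U|=1: {10}:1
  |U|=2: {8,10}:1  {9,10}:1
  |U|=3: {4,8,10}:1  {7,9,10}:1  {8,9,10}:2
  |U|=4: {4,8,9,10}:3  {6,7,9,10}:1  {7,8,9,10}:3
  |U|=5: {4,7,8,9,10}:6  {5,6,7,9,10}:1  {6,7,8,9,10}:4
  |U|=6: {4,6,7,8,9,10}:10  {5,6,7,8,9,10}:5
  |U|=7: {4,5,6,7,8,9,10}:15
  |U|=8: {3,4,5,6,7,8,9,10}:15
  |U|=9: {2,3,4,5,6,7,8,9,10}:15
  start at 0(d): 15

15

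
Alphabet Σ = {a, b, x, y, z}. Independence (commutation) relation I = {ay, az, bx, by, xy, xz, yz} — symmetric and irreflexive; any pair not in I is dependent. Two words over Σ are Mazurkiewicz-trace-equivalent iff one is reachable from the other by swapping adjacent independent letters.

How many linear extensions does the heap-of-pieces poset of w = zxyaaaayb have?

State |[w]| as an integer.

drop 0:z onto floor
drop 1:x onto floor
drop 2:y onto floor
drop 3:a onto {1:x}
drop 4:a onto {3:a}
drop 5:a onto {4:a}
drop 6:a onto {5:a}
drop 7:y onto {2:y}
drop 8:b onto {0:z, 6:a}
ground layer = {0:z, 1:x, 2:y}
drop-orders for the pieces not yet dropped (sum over which currently-grounded one goes next):
  1 to go: {7} 1  {8} 1
  2 to go: {0,8} 1  {2,7} 1  {6,8} 1  {7,8} 2
  3 to go: {0,6,8} 2  {0,7,8} 3  {2,7,8} 3  {5,6,8} 1  {6,7,8} 3
  4 to go: {0,2,7,8} 6  {0,5,6,8} 3  {0,6,7,8} 8  {2,6,7,8} 6  {4,5,6,8} 1  {5,6,7,8} 4
  5 to go: {0,2,6,7,8} 20  {0,4,5,6,8} 4  {0,5,6,7,8} 15  {2,5,6,7,8} 10  {3,4,5,6,8} 1  {4,5,6,7,8} 5
  6 to go: {0,2,5,6,7,8} 45  {0,3,4,5,6,8} 5  {0,4,5,6,7,8} 24  {1,3,4,5,6,8} 1  {2,4,5,6,7,8} 15  {3,4,5,6,7,8} 6
  7 to go: {0,1,3,4,5,6,8} 6  {0,2,4,5,6,7,8} 84  {0,3,4,5,6,7,8} 35  {1,3,4,5,6,7,8} 7  {2,3,4,5,6,7,8} 21
  if 0:z drops first: 28 orders
  if 1:x drops first: 140 orders
  if 2:y drops first: 48 orders
heap linearizations: 216

216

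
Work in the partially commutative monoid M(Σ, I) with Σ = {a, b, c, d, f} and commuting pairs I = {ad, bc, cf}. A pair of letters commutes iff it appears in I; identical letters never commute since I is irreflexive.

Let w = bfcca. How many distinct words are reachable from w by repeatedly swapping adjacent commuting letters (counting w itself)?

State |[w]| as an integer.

0(b) covers ∅
1(f) covers 0:b
2(c) covers ∅
3(c) covers 2:c
4(a) covers 1:f, 3:c
floor of heap: 0:b, 2:c
completions by unplaced set U, small U first (add the entries for U minus each lowest piece of U):
  |U|=1: {4}:1
  |U|=2: {1,4}:1  {3,4}:1
  |U|=3: {0,1,4}:1  {1,3,4}:2  {2,3,4}:1
  start at 0(b): 3
  start at 2(c): 3
sum over floor = 6

6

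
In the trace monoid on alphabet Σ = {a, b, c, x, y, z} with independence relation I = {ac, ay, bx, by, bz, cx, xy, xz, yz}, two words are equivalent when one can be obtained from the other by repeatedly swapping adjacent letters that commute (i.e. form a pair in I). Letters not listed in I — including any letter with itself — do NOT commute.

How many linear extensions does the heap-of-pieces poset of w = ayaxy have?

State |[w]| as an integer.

#0=a has no predecessor
#1=y has no predecessor
#2=a depends on [0:a]
#3=x depends on [2:a]
#4=y depends on [1:y]
sources: [0:a, 1:y]
N(rest) = Σ N(rest − s) over sources s of rest; N(one piece) = 1:
  size 1 → [3]=1  [4]=1
  size 2 → [1,4]=1  [2,3]=1  [3,4]=2
  size 3 → [0,2,3]=1  [1,3,4]=3  [2,3,4]=3
  first=0(a) contributes 6
  first=1(y) contributes 4
|[w]| = 10

10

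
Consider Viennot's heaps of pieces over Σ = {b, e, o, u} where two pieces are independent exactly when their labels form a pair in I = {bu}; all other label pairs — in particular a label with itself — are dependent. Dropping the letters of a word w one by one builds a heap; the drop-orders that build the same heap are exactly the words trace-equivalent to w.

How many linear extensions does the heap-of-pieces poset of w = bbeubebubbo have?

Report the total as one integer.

drop 0:b onto floor
drop 1:b onto {0:b}
drop 2:e onto {1:b}
drop 3:u onto {2:e}
drop 4:b onto {2:e}
drop 5:e onto {3:u, 4:b}
drop 6:b onto {5:e}
drop 7:u onto {5:e}
drop 8:b onto {6:b}
drop 9:b onto {8:b}
drop 10:o onto {7:u, 9:b}
ground layer = {0:b}
drop-orders for the pieces not yet dropped (sum over which currently-grounded one goes next):
  1 to go: {10} 1
  2 to go: {7,10} 1  {9,10} 1
  3 to go: {7,9,10} 2  {8,9,10} 1
  4 to go: {6,8,9,10} 1  {7,8,9,10} 3
  5 to go: {6,7,8,9,10} 4
  6 to go: {5,6,7,8,9,10} 4
  7 to go: {3,5,6,7,8,9,10} 4  {4,5,6,7,8,9,10} 4
  8 to go: {3,4,5,6,7,8,9,10} 8
  9 to go: {2,3,4,5,6,7,8,9,10} 8
  if 0:b drops first: 8 orders

8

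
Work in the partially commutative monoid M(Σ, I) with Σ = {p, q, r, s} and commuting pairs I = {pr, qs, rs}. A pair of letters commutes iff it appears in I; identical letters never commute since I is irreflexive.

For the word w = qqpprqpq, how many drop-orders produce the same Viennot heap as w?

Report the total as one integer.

3

piece 0:q — minimal
piece 1:q rests on {0:q}
piece 2:p rests on {1:q}
piece 3:p rests on {2:p}
piece 4:r rests on {1:q}
piece 5:q rests on {3:p, 4:r}
piece 6:p rests on {5:q}
piece 7:q rests on {6:p}
minimal pieces: {0:q}
ways to finish when only these pieces remain (= sum over removing one remaining piece with nothing left below it):
  1 left: {7}→1
  2 left: {6,7}→1
  3 left: {5,6,7}→1
  4 left: {3,5,6,7}→1  {4,5,6,7}→1
  5 left: {2,3,5,6,7}→1  {3,4,5,6,7}→2
  6 left: {2,3,4,5,6,7}→3
  placing 0:q first → 3 extensions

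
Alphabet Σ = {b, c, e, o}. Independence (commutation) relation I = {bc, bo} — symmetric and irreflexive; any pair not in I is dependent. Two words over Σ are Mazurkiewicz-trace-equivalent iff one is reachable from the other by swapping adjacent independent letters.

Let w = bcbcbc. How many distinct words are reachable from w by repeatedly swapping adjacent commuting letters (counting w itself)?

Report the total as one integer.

drop 0:b onto floor
drop 1:c onto floor
drop 2:b onto {0:b}
drop 3:c onto {1:c}
drop 4:b onto {2:b}
drop 5:c onto {3:c}
ground layer = {0:b, 1:c}
drop-orders for the pieces not yet dropped (sum over which currently-grounded one goes next):
  1 to go: {4} 1  {5} 1
  2 to go: {2,4} 1  {3,5} 1  {4,5} 2
  3 to go: {0,2,4} 1  {1,3,5} 1  {2,4,5} 3  {3,4,5} 3
  4 to go: {0,2,4,5} 4  {1,3,4,5} 4  {2,3,4,5} 6
  if 0:b drops first: 10 orders
  if 1:c drops first: 10 orders
heap linearizations: 20

20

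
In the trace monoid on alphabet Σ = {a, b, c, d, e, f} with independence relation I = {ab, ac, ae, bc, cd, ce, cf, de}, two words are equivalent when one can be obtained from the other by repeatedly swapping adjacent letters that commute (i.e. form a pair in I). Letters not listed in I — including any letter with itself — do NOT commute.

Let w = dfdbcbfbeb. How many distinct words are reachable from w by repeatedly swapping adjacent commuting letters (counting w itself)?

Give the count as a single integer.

piece 0:d — minimal
piece 1:f rests on {0:d}
piece 2:d rests on {1:f}
piece 3:b rests on {2:d}
piece 4:c — minimal
piece 5:b rests on {3:b}
piece 6:f rests on {5:b}
piece 7:b rests on {6:f}
piece 8:e rests on {7:b}
piece 9:b rests on {8:e}
minimal pieces: {0:d, 4:c}
ways to finish when only these pieces remain (= sum over removing one remaining piece with nothing left below it):
  1 left: {4}→1  {9}→1
  2 left: {4,9}→2  {8,9}→1
  3 left: {4,8,9}→3  {7,8,9}→1
  4 left: {4,7,8,9}→4  {6,7,8,9}→1
  5 left: {4,6,7,8,9}→5  {5,6,7,8,9}→1
  6 left: {3,5,6,7,8,9}→1  {4,5,6,7,8,9}→6
  7 left: {2,3,5,6,7,8,9}→1  {3,4,5,6,7,8,9}→7
  8 left: {1,2,3,5,6,7,8,9}→1  {2,3,4,5,6,7,8,9}→8
  placing 0:d first → 9 extensions
  placing 4:c first → 1 extensions
total linear extensions = 10

10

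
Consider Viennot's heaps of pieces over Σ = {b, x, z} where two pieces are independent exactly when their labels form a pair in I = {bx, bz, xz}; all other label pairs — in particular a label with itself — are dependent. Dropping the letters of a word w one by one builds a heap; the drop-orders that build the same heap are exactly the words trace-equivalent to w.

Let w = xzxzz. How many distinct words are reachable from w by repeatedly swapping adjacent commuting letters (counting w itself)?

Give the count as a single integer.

#0=x has no predecessor
#1=z has no predecessor
#2=x depends on [0:x]
#3=z depends on [1:z]
#4=z depends on [3:z]
sources: [0:x, 1:z]
N(rest) = Σ N(rest − s) over sources s of rest; N(one piece) = 1:
  size 1 → [2]=1  [4]=1
  size 2 → [0,2]=1  [2,4]=2  [3,4]=1
  size 3 → [0,2,4]=3  [1,3,4]=1  [2,3,4]=3
  first=0(x) contributes 4
  first=1(z) contributes 6
|[w]| = 10

10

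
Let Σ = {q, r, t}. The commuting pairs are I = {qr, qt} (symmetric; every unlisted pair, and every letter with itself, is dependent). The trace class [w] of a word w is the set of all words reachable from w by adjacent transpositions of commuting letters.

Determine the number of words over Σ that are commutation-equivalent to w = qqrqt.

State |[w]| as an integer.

drop 0:q onto floor
drop 1:q onto {0:q}
drop 2:r onto floor
drop 3:q onto {1:q}
drop 4:t onto {2:r}
ground layer = {0:q, 2:r}
drop-orders for the pieces not yet dropped (sum over which currently-grounded one goes next):
  1 to go: {3} 1  {4} 1
  2 to go: {1,3} 1  {2,4} 1  {3,4} 2
  3 to go: {0,1,3} 1  {1,3,4} 3  {2,3,4} 3
  if 0:q drops first: 6 orders
  if 2:r drops first: 4 orders
heap linearizations: 10

10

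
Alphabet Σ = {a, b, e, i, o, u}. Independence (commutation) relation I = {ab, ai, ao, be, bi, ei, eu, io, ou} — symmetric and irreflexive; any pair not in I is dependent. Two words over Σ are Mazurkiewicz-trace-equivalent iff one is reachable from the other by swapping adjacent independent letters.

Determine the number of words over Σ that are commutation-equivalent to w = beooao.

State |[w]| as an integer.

0(b) covers ∅
1(e) covers ∅
2(o) covers 0:b, 1:e
3(o) covers 2:o
4(a) covers 1:e
5(o) covers 3:o
floor of heap: 0:b, 1:e
completions by unplaced set U, small U first (add the entries for U minus each lowest piece of U):
  |U|=1: {4}:1  {5}:1
  |U|=2: {3,5}:1  {4,5}:2
  |U|=3: {2,3,5}:1  {3,4,5}:3
  |U|=4: {0,2,3,5}:1  {2,3,4,5}:4
  start at 0(b): 4
  start at 1(e): 5
sum over floor = 9

9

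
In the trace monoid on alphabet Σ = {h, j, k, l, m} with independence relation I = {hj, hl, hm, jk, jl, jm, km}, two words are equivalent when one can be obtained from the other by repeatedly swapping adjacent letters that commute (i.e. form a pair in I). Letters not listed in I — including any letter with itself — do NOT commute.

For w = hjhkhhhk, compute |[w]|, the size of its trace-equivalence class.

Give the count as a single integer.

8

#0=h has no predecessor
#1=j has no predecessor
#2=h depends on [0:h]
#3=k depends on [2:h]
#4=h depends on [3:k]
#5=h depends on [4:h]
#6=h depends on [5:h]
#7=k depends on [6:h]
sources: [0:h, 1:j]
N(rest) = Σ N(rest − s) over sources s of rest; N(one piece) = 1:
  size 1 → [1]=1  [7]=1
  size 2 → [1,7]=2  [6,7]=1
  size 3 → [1,6,7]=3  [5,6,7]=1
  size 4 → [1,5,6,7]=4  [4,5,6,7]=1
  size 5 → [1,4,5,6,7]=5  [3,4,5,6,7]=1
  size 6 → [1,3,4,5,6,7]=6  [2,3,4,5,6,7]=1
  first=0(h) contributes 7
  first=1(j) contributes 1
|[w]| = 8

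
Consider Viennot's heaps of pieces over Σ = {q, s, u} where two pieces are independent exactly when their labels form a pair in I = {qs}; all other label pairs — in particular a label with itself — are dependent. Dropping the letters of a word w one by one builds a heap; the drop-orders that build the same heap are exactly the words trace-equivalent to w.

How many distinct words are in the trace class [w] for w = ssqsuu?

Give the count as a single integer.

piece 0:s — minimal
piece 1:s rests on {0:s}
piece 2:q — minimal
piece 3:s rests on {1:s}
piece 4:u rests on {2:q, 3:s}
piece 5:u rests on {4:u}
minimal pieces: {0:s, 2:q}
ways to finish when only these pieces remain (= sum over removing one remaining piece with nothing left below it):
  1 left: {5}→1
  2 left: {4,5}→1
  3 left: {2,4,5}→1  {3,4,5}→1
  4 left: {1,3,4,5}→1  {2,3,4,5}→2
  placing 0:s first → 3 extensions
  placing 2:q first → 1 extensions
total linear extensions = 4

4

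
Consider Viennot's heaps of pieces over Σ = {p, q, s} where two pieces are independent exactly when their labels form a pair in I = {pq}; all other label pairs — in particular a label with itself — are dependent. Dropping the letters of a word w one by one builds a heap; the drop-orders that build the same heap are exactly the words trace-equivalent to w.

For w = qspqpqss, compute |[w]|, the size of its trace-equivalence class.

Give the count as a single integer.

6

piece 0:q — minimal
piece 1:s rests on {0:q}
piece 2:p rests on {1:s}
piece 3:q rests on {1:s}
piece 4:p rests on {2:p}
piece 5:q rests on {3:q}
piece 6:s rests on {4:p, 5:q}
piece 7:s rests on {6:s}
minimal pieces: {0:q}
ways to finish when only these pieces remain (= sum over removing one remaining piece with nothing left below it):
  1 left: {7}→1
  2 left: {6,7}→1
  3 left: {4,6,7}→1  {5,6,7}→1
  4 left: {2,4,6,7}→1  {3,5,6,7}→1  {4,5,6,7}→2
  5 left: {2,4,5,6,7}→3  {3,4,5,6,7}→3
  6 left: {2,3,4,5,6,7}→6
  placing 0:q first → 6 extensions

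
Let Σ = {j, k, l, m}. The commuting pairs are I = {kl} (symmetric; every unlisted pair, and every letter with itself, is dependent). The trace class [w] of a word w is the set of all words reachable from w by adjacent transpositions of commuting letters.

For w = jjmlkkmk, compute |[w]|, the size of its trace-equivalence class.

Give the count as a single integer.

3

0(j) covers ∅
1(j) covers 0:j
2(m) covers 1:j
3(l) covers 2:m
4(k) covers 2:m
5(k) covers 4:k
6(m) covers 3:l, 5:k
7(k) covers 6:m
floor of heap: 0:j
completions by unplaced set U, small U first (add the entries for U minus each lowest piece of U):
  |U|=1: {7}:1
  |U|=2: {6,7}:1
  |U|=3: {3,6,7}:1  {5,6,7}:1
  |U|=4: {3,5,6,7}:2  {4,5,6,7}:1
  |U|=5: {3,4,5,6,7}:3
  |U|=6: {2,3,4,5,6,7}:3
  start at 0(j): 3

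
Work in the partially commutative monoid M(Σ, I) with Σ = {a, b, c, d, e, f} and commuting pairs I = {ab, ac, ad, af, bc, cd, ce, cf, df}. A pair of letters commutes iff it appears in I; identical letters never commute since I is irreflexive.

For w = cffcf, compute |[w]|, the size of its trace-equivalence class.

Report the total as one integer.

10

piece 0:c — minimal
piece 1:f — minimal
piece 2:f rests on {1:f}
piece 3:c rests on {0:c}
piece 4:f rests on {2:f}
minimal pieces: {0:c, 1:f}
ways to finish when only these pieces remain (= sum over removing one remaining piece with nothing left below it):
  1 left: {3}→1  {4}→1
  2 left: {0,3}→1  {2,4}→1  {3,4}→2
  3 left: {0,3,4}→3  {1,2,4}→1  {2,3,4}→3
  placing 0:c first → 4 extensions
  placing 1:f first → 6 extensions
total linear extensions = 10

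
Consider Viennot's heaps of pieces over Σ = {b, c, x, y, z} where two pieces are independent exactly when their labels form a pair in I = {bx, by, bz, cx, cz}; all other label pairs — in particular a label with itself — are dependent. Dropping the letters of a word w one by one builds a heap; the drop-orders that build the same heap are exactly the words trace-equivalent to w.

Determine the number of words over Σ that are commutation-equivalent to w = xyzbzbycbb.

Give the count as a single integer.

piece 0:x — minimal
piece 1:y rests on {0:x}
piece 2:z rests on {1:y}
piece 3:b — minimal
piece 4:z rests on {2:z}
piece 5:b rests on {3:b}
piece 6:y rests on {4:z}
piece 7:c rests on {5:b, 6:y}
piece 8:b rests on {7:c}
piece 9:b rests on {8:b}
minimal pieces: {0:x, 3:b}
ways to finish when only these pieces remain (= sum over removing one remaining piece with nothing left below it):
  1 left: {9}→1
  2 left: {8,9}→1
  3 left: {7,8,9}→1
  4 left: {5,7,8,9}→1  {6,7,8,9}→1
  5 left: {3,5,7,8,9}→1  {4,6,7,8,9}→1  {5,6,7,8,9}→2
  6 left: {2,4,6,7,8,9}→1  {3,5,6,7,8,9}→3  {4,5,6,7,8,9}→3
  7 left: {1,2,4,6,7,8,9}→1  {2,4,5,6,7,8,9}→4  {3,4,5,6,7,8,9}→6
  8 left: {0,1,2,4,6,7,8,9}→1  {1,2,4,5,6,7,8,9}→5  {2,3,4,5,6,7,8,9}→10
  placing 0:x first → 15 extensions
  placing 3:b first → 6 extensions
total linear extensions = 21

21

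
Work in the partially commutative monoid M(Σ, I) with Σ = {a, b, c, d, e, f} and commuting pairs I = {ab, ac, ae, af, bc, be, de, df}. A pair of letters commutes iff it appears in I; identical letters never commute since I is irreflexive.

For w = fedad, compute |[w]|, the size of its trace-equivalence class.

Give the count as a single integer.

10

0(f) covers ∅
1(e) covers 0:f
2(d) covers ∅
3(a) covers 2:d
4(d) covers 3:a
floor of heap: 0:f, 2:d
completions by unplaced set U, small U first (add the entries for U minus each lowest piece of U):
  |U|=1: {1}:1  {4}:1
  |U|=2: {0,1}:1  {1,4}:2  {3,4}:1
  |U|=3: {0,1,4}:3  {1,3,4}:3  {2,3,4}:1
  start at 0(f): 4
  start at 2(d): 6
sum over floor = 10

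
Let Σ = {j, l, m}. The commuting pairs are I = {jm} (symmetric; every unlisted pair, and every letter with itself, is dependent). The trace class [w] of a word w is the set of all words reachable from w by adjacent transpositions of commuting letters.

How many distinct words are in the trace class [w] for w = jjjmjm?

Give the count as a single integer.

15

drop 0:j onto floor
drop 1:j onto {0:j}
drop 2:j onto {1:j}
drop 3:m onto floor
drop 4:j onto {2:j}
drop 5:m onto {3:m}
ground layer = {0:j, 3:m}
drop-orders for the pieces not yet dropped (sum over which currently-grounded one goes next):
  1 to go: {4} 1  {5} 1
  2 to go: {2,4} 1  {3,5} 1  {4,5} 2
  3 to go: {1,2,4} 1  {2,4,5} 3  {3,4,5} 3
  4 to go: {0,1,2,4} 1  {1,2,4,5} 4  {2,3,4,5} 6
  if 0:j drops first: 10 orders
  if 3:m drops first: 5 orders
heap linearizations: 15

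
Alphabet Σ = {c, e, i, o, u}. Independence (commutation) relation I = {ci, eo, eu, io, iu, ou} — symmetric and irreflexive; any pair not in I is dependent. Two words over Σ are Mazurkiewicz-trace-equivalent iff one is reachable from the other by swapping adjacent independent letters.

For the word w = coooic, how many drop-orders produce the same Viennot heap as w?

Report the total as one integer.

drop 0:c onto floor
drop 1:o onto {0:c}
drop 2:o onto {1:o}
drop 3:o onto {2:o}
drop 4:i onto floor
drop 5:c onto {3:o}
ground layer = {0:c, 4:i}
drop-orders for the pieces not yet dropped (sum over which currently-grounded one goes next):
  1 to go: {4} 1  {5} 1
  2 to go: {3,5} 1  {4,5} 2
  3 to go: {2,3,5} 1  {3,4,5} 3
  4 to go: {1,2,3,5} 1  {2,3,4,5} 4
  if 0:c drops first: 5 orders
  if 4:i drops first: 1 orders
heap linearizations: 6

6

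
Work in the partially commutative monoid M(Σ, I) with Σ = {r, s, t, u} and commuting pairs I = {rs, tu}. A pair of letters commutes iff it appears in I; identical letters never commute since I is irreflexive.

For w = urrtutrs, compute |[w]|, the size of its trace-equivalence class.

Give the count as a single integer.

6

piece 0:u — minimal
piece 1:r rests on {0:u}
piece 2:r rests on {1:r}
piece 3:t rests on {2:r}
piece 4:u rests on {2:r}
piece 5:t rests on {3:t}
piece 6:r rests on {4:u, 5:t}
piece 7:s rests on {4:u, 5:t}
minimal pieces: {0:u}
ways to finish when only these pieces remain (= sum over removing one remaining piece with nothing left below it):
  1 left: {6}→1  {7}→1
  2 left: {6,7}→2
  3 left: {4,6,7}→2  {5,6,7}→2
  4 left: {3,5,6,7}→2  {4,5,6,7}→4
  5 left: {3,4,5,6,7}→6
  6 left: {2,3,4,5,6,7}→6
  placing 0:u first → 6 extensions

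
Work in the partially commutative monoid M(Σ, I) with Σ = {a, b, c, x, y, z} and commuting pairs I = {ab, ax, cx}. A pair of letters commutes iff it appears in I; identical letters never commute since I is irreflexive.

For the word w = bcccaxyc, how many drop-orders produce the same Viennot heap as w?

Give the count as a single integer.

0(b) covers ∅
1(c) covers 0:b
2(c) covers 1:c
3(c) covers 2:c
4(a) covers 3:c
5(x) covers 0:b
6(y) covers 4:a, 5:x
7(c) covers 6:y
floor of heap: 0:b
completions by unplaced set U, small U first (add the entries for U minus each lowest piece of U):
  |U|=1: {7}:1
  |U|=2: {6,7}:1
  |U|=3: {4,6,7}:1  {5,6,7}:1
  |U|=4: {3,4,6,7}:1  {4,5,6,7}:2
  |U|=5: {2,3,4,6,7}:1  {3,4,5,6,7}:3
  |U|=6: {1,2,3,4,6,7}:1  {2,3,4,5,6,7}:4
  start at 0(b): 5

5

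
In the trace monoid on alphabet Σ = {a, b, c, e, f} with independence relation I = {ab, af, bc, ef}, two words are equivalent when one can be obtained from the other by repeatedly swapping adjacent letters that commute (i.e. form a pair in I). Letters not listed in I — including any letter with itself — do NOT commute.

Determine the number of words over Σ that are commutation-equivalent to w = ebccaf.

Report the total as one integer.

0(e) covers ∅
1(b) covers 0:e
2(c) covers 0:e
3(c) covers 2:c
4(a) covers 3:c
5(f) covers 1:b, 3:c
floor of heap: 0:e
completions by unplaced set U, small U first (add the entries for U minus each lowest piece of U):
  |U|=1: {4}:1  {5}:1
  |U|=2: {1,5}:1  {4,5}:2
  |U|=3: {1,4,5}:3  {3,4,5}:2
  |U|=4: {1,3,4,5}:5  {2,3,4,5}:2
  start at 0(e): 7

7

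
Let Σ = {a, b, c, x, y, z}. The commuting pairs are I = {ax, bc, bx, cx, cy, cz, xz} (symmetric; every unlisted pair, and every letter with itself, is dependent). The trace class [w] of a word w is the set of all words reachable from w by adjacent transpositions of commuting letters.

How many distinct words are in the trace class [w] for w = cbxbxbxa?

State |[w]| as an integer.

piece 0:c — minimal
piece 1:b — minimal
piece 2:x — minimal
piece 3:b rests on {1:b}
piece 4:x rests on {2:x}
piece 5:b rests on {3:b}
piece 6:x rests on {4:x}
piece 7:a rests on {0:c, 5:b}
minimal pieces: {0:c, 1:b, 2:x}
ways to finish when only these pieces remain (= sum over removing one remaining piece with nothing left below it):
  1 left: {6}→1  {7}→1
  2 left: {0,7}→1  {4,6}→1  {5,7}→1  {6,7}→2
  3 left: {0,5,7}→2  {0,6,7}→3  {2,4,6}→1  {3,5,7}→1  {4,6,7}→3  {5,6,7}→3
  4 left: {0,3,5,7}→3  {0,4,6,7}→6  {0,5,6,7}→8  {1,3,5,7}→1  {2,4,6,7}→4  {3,5,6,7}→4  {4,5,6,7}→6
  5 left: {0,1,3,5,7}→4  {0,2,4,6,7}→10  {0,3,5,6,7}→15  {0,4,5,6,7}→20  {1,3,5,6,7}→5  {2,4,5,6,7}→10  {3,4,5,6,7}→10
  6 left: {0,1,3,5,6,7}→24  {0,2,4,5,6,7}→40  {0,3,4,5,6,7}→45  {1,3,4,5,6,7}→15  {2,3,4,5,6,7}→20
  placing 0:c first → 35 extensions
  placing 1:b first → 105 extensions
  placing 2:x first → 84 extensions
total linear extensions = 224

224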